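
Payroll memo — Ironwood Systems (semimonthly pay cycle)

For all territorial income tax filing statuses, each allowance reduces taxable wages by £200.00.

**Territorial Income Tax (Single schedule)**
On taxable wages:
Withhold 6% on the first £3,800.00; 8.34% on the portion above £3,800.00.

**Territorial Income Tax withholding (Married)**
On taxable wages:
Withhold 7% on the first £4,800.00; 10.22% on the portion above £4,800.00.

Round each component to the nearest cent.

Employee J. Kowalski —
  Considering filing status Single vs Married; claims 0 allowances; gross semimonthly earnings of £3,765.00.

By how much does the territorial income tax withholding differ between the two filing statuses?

£37.65

Territorial Income Tax (Single): taxable = £3,765.00
  6% × £3,765.00 = £225.90
Territorial Income Tax (Married): taxable = £3,765.00
  7% × £3,765.00 = £263.55
Difference: |£225.90 − £263.55| = £37.65 (higher under Married)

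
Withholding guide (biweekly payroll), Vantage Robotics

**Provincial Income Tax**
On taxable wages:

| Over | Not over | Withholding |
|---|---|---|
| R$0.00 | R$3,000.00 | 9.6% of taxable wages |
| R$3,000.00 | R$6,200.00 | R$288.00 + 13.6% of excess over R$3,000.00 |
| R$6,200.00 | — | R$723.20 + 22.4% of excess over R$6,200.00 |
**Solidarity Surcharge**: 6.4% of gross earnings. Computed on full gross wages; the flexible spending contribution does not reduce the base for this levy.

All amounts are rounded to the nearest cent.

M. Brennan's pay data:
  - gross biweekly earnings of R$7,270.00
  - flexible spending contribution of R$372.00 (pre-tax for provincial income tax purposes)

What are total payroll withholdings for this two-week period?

R$1,344.83

Provincial Income Tax: taxable = R$7,270.00 − R$372.00 = R$6,898.00
  R$723.20 + 22.4% × (R$6,898.00 − R$6,200.00) = R$723.20 + 22.4% × R$698.00 = R$879.55
Solidarity Surcharge: 6.4% × R$7,270.00 = R$465.28
Total: R$879.55 + R$465.28 = R$1,344.83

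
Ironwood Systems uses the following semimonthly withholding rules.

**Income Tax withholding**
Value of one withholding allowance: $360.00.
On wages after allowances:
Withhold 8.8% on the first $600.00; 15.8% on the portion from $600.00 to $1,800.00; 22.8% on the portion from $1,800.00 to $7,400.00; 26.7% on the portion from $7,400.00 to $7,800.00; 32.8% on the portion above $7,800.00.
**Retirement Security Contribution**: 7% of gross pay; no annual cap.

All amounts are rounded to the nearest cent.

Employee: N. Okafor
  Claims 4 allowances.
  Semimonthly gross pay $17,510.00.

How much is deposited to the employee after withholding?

Income Tax: taxable = $17,510.00 − 4×$360.00 = $16,070.00
  $1,626.00 + 32.8% × ($16,070.00 − $7,800.00) = $1,626.00 + 32.8% × $8,270.00 = $4,338.56
Retirement Security Contribution: 7% × $17,510.00 = $1,225.70
Total withheld: $4,338.56 + $1,225.70 = $5,564.26
Net pay: $17,510.00 − $5,564.26 = $11,945.74

$11,945.74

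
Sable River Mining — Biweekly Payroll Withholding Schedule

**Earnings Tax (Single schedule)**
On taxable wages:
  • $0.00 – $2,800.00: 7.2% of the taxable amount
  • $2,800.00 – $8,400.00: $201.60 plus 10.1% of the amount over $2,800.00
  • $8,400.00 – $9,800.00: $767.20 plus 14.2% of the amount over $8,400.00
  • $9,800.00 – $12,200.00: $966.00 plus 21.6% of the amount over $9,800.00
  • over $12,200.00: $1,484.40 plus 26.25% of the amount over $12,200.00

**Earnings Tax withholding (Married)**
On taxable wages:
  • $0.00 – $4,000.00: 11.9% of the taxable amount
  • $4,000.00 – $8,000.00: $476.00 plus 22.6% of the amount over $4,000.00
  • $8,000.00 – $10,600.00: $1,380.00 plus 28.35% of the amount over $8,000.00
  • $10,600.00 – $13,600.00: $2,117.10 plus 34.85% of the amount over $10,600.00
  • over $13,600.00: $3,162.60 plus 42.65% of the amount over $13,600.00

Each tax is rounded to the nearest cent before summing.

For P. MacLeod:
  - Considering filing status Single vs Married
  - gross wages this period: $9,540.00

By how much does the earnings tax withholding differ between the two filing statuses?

$887.51

Earnings Tax (Single): taxable = $9,540.00
  $767.20 + 14.2% × ($9,540.00 − $8,400.00) = $767.20 + 14.2% × $1,140.00 = $929.08
Earnings Tax (Married): taxable = $9,540.00
  $1,380.00 + 28.35% × ($9,540.00 − $8,000.00) = $1,380.00 + 28.35% × $1,540.00 = $1,816.59
Difference: |$929.08 − $1,816.59| = $887.51 (higher under Married)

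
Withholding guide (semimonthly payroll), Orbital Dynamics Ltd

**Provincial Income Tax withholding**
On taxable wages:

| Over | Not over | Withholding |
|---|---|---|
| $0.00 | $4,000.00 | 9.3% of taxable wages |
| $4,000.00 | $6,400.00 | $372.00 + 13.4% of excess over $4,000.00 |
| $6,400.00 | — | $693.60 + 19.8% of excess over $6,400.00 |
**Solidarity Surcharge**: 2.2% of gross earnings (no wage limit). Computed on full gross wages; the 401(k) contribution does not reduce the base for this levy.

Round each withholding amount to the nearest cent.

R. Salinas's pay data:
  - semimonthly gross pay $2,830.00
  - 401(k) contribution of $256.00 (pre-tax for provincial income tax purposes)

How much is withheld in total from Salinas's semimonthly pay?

Provincial Income Tax: taxable = $2,830.00 − $256.00 = $2,574.00
  9.3% × $2,574.00 = $239.38
Solidarity Surcharge: 2.2% × $2,830.00 = $62.26
Total: $239.38 + $62.26 = $301.64

$301.64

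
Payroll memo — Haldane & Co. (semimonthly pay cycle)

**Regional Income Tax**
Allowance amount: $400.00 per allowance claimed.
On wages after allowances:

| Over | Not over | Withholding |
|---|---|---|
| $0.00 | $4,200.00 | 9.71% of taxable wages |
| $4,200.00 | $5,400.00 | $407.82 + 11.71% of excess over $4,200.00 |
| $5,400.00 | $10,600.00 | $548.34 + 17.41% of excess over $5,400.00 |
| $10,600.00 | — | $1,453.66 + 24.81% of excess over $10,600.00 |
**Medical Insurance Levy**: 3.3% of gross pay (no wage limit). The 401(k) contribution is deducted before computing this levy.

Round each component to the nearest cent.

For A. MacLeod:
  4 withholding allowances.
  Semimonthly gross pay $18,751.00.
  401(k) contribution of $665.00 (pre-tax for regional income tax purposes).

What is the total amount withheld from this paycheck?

$3,510.82

Regional Income Tax: taxable = $18,751.00 − $665.00 − 4×$400.00 = $16,486.00
  $1,453.66 + 24.81% × ($16,486.00 − $10,600.00) = $1,453.66 + 24.81% × $5,886.00 = $2,913.98
Medical Insurance Levy: 3.3% × $18,086.00 = $596.84
Total: $2,913.98 + $596.84 = $3,510.82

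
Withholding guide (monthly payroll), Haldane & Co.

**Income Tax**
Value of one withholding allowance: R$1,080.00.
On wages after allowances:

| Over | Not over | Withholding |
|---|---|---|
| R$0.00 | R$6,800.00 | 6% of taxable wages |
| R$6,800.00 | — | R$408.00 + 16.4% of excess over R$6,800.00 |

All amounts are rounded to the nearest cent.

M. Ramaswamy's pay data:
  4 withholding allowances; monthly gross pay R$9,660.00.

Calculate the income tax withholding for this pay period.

Income Tax: taxable = R$9,660.00 − 4×R$1,080.00 = R$5,340.00
  6% × R$5,340.00 = R$320.40

R$320.40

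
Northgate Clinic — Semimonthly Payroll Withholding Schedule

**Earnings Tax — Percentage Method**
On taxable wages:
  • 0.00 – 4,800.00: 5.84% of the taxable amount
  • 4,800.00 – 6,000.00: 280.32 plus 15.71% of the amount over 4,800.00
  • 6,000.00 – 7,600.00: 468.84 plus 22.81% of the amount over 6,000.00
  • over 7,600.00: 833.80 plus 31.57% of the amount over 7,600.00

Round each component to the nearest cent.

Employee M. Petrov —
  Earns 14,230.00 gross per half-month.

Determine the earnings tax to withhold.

2,926.89

Earnings Tax: taxable = 14,230.00
  833.80 + 31.57% × (14,230.00 − 7,600.00) = 833.80 + 31.57% × 6,630.00 = 2,926.89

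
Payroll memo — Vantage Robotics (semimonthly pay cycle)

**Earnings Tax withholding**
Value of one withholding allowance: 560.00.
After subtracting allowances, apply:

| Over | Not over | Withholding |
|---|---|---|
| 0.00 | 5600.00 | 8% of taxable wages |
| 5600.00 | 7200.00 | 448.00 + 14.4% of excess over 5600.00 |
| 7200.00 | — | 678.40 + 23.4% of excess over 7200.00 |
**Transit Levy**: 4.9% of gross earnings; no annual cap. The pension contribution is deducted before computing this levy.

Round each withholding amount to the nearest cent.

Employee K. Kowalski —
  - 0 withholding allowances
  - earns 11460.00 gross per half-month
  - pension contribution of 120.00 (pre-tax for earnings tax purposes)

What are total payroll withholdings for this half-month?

2202.82

Earnings Tax: taxable = 11460.00 − 120.00 = 11340.00
  678.40 + 23.4% × (11340.00 − 7200.00) = 678.40 + 23.4% × 4140.00 = 1647.16
Transit Levy: 4.9% × 11340.00 = 555.66
Total: 1647.16 + 555.66 = 2202.82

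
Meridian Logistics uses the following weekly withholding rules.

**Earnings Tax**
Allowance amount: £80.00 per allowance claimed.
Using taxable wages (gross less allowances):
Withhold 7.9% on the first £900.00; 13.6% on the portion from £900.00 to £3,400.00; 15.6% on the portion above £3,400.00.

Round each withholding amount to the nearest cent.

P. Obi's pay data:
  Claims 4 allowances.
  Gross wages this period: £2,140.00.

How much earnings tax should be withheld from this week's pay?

Earnings Tax: taxable = £2,140.00 − 4×£80.00 = £1,820.00
  £71.10 + 13.6% × (£1,820.00 − £900.00) = £71.10 + 13.6% × £920.00 = £196.22

£196.22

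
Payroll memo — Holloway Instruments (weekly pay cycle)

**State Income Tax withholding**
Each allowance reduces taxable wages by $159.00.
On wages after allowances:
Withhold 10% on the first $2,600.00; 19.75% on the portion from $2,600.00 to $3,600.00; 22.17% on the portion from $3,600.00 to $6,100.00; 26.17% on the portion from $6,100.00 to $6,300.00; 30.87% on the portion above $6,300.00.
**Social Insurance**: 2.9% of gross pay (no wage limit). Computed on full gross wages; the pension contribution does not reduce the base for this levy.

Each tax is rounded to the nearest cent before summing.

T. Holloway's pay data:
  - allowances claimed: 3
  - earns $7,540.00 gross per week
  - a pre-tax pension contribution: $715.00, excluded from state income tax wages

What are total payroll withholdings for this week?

$1,297.57

State Income Tax: taxable = $7,540.00 − $715.00 − 3×$159.00 = $6,348.00
  $1,064.09 + 30.87% × ($6,348.00 − $6,300.00) = $1,064.09 + 30.87% × $48.00 = $1,078.91
Social Insurance: 2.9% × $7,540.00 = $218.66
Total: $1,078.91 + $218.66 = $1,297.57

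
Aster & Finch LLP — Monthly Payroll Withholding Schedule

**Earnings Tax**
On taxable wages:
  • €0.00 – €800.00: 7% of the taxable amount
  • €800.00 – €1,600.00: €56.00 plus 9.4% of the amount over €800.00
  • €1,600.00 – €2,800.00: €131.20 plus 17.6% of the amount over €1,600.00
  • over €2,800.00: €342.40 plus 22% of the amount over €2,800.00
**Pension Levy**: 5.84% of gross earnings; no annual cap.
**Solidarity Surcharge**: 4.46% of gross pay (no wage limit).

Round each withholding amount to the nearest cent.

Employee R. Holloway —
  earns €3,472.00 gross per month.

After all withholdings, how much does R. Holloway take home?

Earnings Tax: taxable = €3,472.00
  €342.40 + 22% × (€3,472.00 − €2,800.00) = €342.40 + 22% × €672.00 = €490.24
Pension Levy: 5.84% × €3,472.00 = €202.76
Solidarity Surcharge: 4.46% × €3,472.00 = €154.85
Total withheld: €490.24 + €202.76 + €154.85 = €847.85
Net pay: €3,472.00 − €847.85 = €2,624.15

€2,624.15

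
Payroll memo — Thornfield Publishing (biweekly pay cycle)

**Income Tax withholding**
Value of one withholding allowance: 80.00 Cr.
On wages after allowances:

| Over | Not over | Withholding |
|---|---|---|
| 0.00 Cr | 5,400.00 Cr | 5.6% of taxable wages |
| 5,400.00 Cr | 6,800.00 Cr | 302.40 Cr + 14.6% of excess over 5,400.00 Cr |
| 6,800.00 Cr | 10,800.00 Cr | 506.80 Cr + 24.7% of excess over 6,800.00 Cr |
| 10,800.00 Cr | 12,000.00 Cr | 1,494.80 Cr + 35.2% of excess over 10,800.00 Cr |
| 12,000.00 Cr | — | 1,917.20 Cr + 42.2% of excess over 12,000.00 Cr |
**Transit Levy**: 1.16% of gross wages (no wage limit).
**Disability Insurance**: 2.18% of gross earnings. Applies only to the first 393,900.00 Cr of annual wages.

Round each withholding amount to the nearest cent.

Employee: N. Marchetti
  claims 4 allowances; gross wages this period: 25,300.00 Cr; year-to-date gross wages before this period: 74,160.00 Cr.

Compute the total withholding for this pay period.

8,239.78 Cr

Income Tax: taxable = 25,300.00 Cr − 4×80.00 Cr = 24,980.00 Cr
  1,917.20 Cr + 42.2% × (24,980.00 Cr − 12,000.00 Cr) = 1,917.20 Cr + 42.2% × 12,980.00 Cr = 7,394.76 Cr
Transit Levy: 1.16% × 25,300.00 Cr = 293.48 Cr
Disability Insurance: 2.18% × 25,300.00 Cr = 551.54 Cr
Total: 7,394.76 Cr + 293.48 Cr + 551.54 Cr = 8,239.78 Cr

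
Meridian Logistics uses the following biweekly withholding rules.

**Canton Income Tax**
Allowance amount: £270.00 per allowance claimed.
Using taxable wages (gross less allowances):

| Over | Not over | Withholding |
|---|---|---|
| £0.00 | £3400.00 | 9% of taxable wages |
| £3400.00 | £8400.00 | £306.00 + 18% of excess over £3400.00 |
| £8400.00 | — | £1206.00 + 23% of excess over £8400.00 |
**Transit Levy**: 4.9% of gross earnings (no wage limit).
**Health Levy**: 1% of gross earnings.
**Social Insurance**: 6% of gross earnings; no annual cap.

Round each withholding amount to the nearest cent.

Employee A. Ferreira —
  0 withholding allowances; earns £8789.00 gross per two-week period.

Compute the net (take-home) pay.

£6447.64

Canton Income Tax: taxable = £8789.00
  £1206.00 + 23% × (£8789.00 − £8400.00) = £1206.00 + 23% × £389.00 = £1295.47
Transit Levy: 4.9% × £8789.00 = £430.66
Health Levy: 1% × £8789.00 = £87.89
Social Insurance: 6% × £8789.00 = £527.34
Total withheld: £1295.47 + £430.66 + £87.89 + £527.34 = £2341.36
Net pay: £8789.00 − £2341.36 = £6447.64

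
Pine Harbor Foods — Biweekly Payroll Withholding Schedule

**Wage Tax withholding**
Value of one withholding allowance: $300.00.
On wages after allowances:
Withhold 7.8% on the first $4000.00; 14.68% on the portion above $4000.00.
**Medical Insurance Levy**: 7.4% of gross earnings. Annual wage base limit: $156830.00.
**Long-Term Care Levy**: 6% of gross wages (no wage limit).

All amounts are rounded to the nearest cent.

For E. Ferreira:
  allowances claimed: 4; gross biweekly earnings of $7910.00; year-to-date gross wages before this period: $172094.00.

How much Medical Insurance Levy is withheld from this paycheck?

$0.00

Medical Insurance Levy: YTD $172094.00 ≥ cap $156830.00 → $0.00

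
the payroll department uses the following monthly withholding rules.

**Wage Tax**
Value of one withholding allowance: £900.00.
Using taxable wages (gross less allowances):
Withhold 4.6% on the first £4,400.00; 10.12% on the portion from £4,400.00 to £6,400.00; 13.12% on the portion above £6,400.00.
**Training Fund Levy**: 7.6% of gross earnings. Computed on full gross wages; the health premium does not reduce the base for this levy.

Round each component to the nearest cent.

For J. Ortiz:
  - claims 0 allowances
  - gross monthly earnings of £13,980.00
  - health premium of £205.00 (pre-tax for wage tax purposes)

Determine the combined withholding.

£2,434.88

Wage Tax: taxable = £13,980.00 − £205.00 = £13,775.00
  £404.80 + 13.12% × (£13,775.00 − £6,400.00) = £404.80 + 13.12% × £7,375.00 = £1,372.40
Training Fund Levy: 7.6% × £13,980.00 = £1,062.48
Total: £1,372.40 + £1,062.48 = £2,434.88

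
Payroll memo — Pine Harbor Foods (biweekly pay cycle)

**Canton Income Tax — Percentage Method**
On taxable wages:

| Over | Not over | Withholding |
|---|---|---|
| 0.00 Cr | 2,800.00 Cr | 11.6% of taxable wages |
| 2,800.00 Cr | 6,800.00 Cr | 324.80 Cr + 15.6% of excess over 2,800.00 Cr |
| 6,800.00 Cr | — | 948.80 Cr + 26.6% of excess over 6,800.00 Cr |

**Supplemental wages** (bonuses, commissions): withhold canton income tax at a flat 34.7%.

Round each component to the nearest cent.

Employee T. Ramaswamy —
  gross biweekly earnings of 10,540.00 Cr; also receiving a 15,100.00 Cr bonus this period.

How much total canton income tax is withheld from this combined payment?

7,183.34 Cr

Canton Income Tax: taxable = 10,540.00 Cr
  948.80 Cr + 26.6% × (10,540.00 Cr − 6,800.00 Cr) = 948.80 Cr + 26.6% × 3,740.00 Cr = 1,943.64 Cr
Supplemental (34.7% flat on bonus): 34.7% × 15,100.00 Cr = 5,239.70 Cr
Total canton income tax: 1,943.64 Cr + 5,239.70 Cr = 7,183.34 Cr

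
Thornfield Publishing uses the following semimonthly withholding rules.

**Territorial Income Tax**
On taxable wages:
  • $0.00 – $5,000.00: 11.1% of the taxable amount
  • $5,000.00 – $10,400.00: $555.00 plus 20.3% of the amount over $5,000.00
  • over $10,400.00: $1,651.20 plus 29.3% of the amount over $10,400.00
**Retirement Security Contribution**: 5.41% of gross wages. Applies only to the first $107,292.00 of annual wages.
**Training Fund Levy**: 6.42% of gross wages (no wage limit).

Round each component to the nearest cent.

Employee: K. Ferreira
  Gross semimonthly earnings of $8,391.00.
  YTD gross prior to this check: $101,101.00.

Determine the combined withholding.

$2,117.00

Territorial Income Tax: taxable = $8,391.00
  $555.00 + 20.3% × ($8,391.00 − $5,000.00) = $555.00 + 20.3% × $3,391.00 = $1,243.37
Retirement Security Contribution: cap $107,292.00 − YTD $101,101.00 = $6,191.00 subject; 5.41% × $6,191.00 = $334.93
Training Fund Levy: 6.42% × $8,391.00 = $538.70
Total: $1,243.37 + $334.93 + $538.70 = $2,117.00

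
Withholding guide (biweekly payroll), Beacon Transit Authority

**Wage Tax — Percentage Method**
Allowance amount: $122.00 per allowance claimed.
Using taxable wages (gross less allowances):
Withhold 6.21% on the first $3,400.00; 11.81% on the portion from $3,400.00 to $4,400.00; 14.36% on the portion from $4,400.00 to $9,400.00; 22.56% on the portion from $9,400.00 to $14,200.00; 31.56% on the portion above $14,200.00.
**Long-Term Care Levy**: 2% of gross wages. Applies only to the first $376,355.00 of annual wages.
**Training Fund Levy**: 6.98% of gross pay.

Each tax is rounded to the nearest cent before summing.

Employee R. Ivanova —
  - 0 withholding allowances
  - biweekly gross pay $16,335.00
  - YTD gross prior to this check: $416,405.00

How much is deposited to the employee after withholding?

$12,390.89

Wage Tax: taxable = $16,335.00
  $2,130.12 + 31.56% × ($16,335.00 − $14,200.00) = $2,130.12 + 31.56% × $2,135.00 = $2,803.93
Long-Term Care Levy: YTD $416,405.00 ≥ cap $376,355.00 → $0.00
Training Fund Levy: 6.98% × $16,335.00 = $1,140.18
Total withheld: $2,803.93 + $0.00 + $1,140.18 = $3,944.11
Net pay: $16,335.00 − $3,944.11 = $12,390.89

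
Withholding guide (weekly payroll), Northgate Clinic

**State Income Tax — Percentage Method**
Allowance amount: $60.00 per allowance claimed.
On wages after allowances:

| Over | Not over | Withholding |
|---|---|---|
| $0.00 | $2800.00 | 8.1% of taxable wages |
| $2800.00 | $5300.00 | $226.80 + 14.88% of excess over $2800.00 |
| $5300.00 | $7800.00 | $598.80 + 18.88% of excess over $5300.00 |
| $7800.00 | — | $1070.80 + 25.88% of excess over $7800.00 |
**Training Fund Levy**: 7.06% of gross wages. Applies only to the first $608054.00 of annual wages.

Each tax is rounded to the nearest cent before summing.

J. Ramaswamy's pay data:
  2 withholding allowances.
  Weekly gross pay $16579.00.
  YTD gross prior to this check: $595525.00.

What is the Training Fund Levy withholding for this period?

Training Fund Levy: cap $608054.00 − YTD $595525.00 = $12529.00 subject; 7.06% × $12529.00 = $884.55

$884.55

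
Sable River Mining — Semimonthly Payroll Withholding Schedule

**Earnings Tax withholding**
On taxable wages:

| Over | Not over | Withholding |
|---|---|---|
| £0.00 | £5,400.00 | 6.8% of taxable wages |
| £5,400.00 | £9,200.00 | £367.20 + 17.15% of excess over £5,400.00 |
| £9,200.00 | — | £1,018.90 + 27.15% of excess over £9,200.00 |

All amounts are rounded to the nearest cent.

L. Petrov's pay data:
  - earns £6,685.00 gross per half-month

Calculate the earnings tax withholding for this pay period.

£587.58

Earnings Tax: taxable = £6,685.00
  £367.20 + 17.15% × (£6,685.00 − £5,400.00) = £367.20 + 17.15% × £1,285.00 = £587.58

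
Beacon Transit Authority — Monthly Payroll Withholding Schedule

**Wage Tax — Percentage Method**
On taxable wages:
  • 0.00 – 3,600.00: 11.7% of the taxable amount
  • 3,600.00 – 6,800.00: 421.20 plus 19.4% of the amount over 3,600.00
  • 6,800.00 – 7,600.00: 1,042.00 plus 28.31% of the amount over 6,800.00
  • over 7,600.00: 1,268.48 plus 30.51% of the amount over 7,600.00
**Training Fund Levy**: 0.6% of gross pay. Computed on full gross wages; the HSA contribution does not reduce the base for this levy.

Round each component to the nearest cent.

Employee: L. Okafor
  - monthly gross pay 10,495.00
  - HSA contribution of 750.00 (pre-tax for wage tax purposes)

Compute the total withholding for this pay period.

1,985.89

Wage Tax: taxable = 10,495.00 − 750.00 = 9,745.00
  1,268.48 + 30.51% × (9,745.00 − 7,600.00) = 1,268.48 + 30.51% × 2,145.00 = 1,922.92
Training Fund Levy: 0.6% × 10,495.00 = 62.97
Total: 1,922.92 + 62.97 = 1,985.89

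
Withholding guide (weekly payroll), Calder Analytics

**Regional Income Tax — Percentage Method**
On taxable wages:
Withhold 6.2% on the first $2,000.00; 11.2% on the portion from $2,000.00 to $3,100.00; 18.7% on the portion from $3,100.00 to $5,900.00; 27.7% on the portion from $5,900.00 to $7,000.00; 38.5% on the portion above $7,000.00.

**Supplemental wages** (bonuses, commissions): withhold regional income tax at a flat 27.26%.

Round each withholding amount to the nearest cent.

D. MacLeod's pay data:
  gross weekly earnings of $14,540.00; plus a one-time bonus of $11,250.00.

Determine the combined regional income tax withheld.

Regional Income Tax: taxable = $14,540.00
  $1,075.50 + 38.5% × ($14,540.00 − $7,000.00) = $1,075.50 + 38.5% × $7,540.00 = $3,978.40
Supplemental (27.26% flat on bonus): 27.26% × $11,250.00 = $3,066.75
Total regional income tax: $3,978.40 + $3,066.75 = $7,045.15

$7,045.15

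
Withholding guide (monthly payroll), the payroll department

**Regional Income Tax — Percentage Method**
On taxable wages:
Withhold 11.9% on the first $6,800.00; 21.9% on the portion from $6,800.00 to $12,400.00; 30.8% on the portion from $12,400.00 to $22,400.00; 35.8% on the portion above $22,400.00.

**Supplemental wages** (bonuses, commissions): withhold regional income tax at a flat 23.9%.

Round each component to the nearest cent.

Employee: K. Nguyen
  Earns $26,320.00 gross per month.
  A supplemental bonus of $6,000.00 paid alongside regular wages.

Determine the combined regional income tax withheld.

Regional Income Tax: taxable = $26,320.00
  $5,115.60 + 35.8% × ($26,320.00 − $22,400.00) = $5,115.60 + 35.8% × $3,920.00 = $6,518.96
Supplemental (23.9% flat on bonus): 23.9% × $6,000.00 = $1,434.00
Total regional income tax: $6,518.96 + $1,434.00 = $7,952.96

$7,952.96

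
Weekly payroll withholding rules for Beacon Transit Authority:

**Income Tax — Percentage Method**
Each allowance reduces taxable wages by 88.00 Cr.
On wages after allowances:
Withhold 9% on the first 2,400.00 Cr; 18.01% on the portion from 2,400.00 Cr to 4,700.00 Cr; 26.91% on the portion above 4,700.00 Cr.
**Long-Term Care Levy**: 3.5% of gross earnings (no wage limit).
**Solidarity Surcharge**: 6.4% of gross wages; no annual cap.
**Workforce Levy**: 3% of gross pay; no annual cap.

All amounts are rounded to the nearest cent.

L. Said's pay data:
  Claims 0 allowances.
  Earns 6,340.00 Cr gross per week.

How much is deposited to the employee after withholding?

4,450.59 Cr

Income Tax: taxable = 6,340.00 Cr
  630.23 Cr + 26.91% × (6,340.00 Cr − 4,700.00 Cr) = 630.23 Cr + 26.91% × 1,640.00 Cr = 1,071.55 Cr
Long-Term Care Levy: 3.5% × 6,340.00 Cr = 221.90 Cr
Solidarity Surcharge: 6.4% × 6,340.00 Cr = 405.76 Cr
Workforce Levy: 3% × 6,340.00 Cr = 190.20 Cr
Total withheld: 1,071.55 Cr + 221.90 Cr + 405.76 Cr + 190.20 Cr = 1,889.41 Cr
Net pay: 6,340.00 Cr − 1,889.41 Cr = 4,450.59 Cr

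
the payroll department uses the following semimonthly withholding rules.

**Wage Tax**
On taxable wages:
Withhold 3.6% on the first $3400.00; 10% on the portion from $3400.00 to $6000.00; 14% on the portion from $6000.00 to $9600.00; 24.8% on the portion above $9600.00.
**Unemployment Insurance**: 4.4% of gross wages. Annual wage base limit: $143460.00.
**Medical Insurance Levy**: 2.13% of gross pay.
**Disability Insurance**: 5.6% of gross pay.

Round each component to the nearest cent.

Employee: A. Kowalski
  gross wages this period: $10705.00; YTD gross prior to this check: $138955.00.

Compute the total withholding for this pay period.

Wage Tax: taxable = $10705.00
  $886.40 + 24.8% × ($10705.00 − $9600.00) = $886.40 + 24.8% × $1105.00 = $1160.44
Unemployment Insurance: cap $143460.00 − YTD $138955.00 = $4505.00 subject; 4.4% × $4505.00 = $198.22
Medical Insurance Levy: 2.13% × $10705.00 = $228.02
Disability Insurance: 5.6% × $10705.00 = $599.48
Total: $1160.44 + $198.22 + $228.02 + $599.48 = $2186.16

$2186.16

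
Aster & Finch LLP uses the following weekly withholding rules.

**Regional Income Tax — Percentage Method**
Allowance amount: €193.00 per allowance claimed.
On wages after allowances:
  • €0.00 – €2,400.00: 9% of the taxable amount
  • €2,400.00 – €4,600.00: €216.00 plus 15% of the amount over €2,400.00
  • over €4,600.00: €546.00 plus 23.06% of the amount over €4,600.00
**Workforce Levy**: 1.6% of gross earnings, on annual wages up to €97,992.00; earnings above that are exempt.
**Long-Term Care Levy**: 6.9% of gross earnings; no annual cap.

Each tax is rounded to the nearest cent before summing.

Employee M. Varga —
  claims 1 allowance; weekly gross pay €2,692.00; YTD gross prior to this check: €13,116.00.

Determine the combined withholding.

€459.67

Regional Income Tax: taxable = €2,692.00 − 1×€193.00 = €2,499.00
  €216.00 + 15% × (€2,499.00 − €2,400.00) = €216.00 + 15% × €99.00 = €230.85
Workforce Levy: 1.6% × €2,692.00 = €43.07
Long-Term Care Levy: 6.9% × €2,692.00 = €185.75
Total: €230.85 + €43.07 + €185.75 = €459.67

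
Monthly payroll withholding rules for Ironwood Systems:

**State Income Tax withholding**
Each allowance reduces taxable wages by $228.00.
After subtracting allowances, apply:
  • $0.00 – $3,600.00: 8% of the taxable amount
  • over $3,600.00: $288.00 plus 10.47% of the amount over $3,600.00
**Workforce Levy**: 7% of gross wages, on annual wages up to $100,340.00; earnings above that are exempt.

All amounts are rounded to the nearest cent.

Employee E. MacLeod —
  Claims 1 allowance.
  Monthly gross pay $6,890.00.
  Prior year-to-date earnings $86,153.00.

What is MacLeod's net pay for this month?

State Income Tax: taxable = $6,890.00 − 1×$228.00 = $6,662.00
  $288.00 + 10.47% × ($6,662.00 − $3,600.00) = $288.00 + 10.47% × $3,062.00 = $608.59
Workforce Levy: 7% × $6,890.00 = $482.30
Total withheld: $608.59 + $482.30 = $1,090.89
Net pay: $6,890.00 − $1,090.89 = $5,799.11

$5,799.11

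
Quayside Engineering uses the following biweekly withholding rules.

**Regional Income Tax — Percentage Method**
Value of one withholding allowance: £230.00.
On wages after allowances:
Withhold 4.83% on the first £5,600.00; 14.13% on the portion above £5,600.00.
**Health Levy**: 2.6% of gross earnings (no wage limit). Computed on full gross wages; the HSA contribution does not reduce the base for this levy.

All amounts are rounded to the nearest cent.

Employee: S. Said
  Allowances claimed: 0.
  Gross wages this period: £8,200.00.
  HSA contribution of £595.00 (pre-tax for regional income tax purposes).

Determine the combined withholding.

£766.99

Regional Income Tax: taxable = £8,200.00 − £595.00 = £7,605.00
  £270.48 + 14.13% × (£7,605.00 − £5,600.00) = £270.48 + 14.13% × £2,005.00 = £553.79
Health Levy: 2.6% × £8,200.00 = £213.20
Total: £553.79 + £213.20 = £766.99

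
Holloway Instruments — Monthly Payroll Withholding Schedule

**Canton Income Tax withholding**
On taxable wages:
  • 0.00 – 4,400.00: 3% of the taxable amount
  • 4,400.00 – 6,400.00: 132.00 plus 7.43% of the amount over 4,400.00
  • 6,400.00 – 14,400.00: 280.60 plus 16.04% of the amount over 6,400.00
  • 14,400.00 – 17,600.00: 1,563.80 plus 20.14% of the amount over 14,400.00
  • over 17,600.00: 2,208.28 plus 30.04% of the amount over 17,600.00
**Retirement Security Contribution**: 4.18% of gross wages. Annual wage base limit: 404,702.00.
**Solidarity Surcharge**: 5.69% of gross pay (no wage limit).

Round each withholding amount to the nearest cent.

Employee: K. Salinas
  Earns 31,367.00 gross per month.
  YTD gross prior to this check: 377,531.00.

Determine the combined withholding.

Canton Income Tax: taxable = 31,367.00
  2,208.28 + 30.04% × (31,367.00 − 17,600.00) = 2,208.28 + 30.04% × 13,767.00 = 6,343.89
Retirement Security Contribution: cap 404,702.00 − YTD 377,531.00 = 27,171.00 subject; 4.18% × 27,171.00 = 1,135.75
Solidarity Surcharge: 5.69% × 31,367.00 = 1,784.78
Total: 6,343.89 + 1,135.75 + 1,784.78 = 9,264.42

9,264.42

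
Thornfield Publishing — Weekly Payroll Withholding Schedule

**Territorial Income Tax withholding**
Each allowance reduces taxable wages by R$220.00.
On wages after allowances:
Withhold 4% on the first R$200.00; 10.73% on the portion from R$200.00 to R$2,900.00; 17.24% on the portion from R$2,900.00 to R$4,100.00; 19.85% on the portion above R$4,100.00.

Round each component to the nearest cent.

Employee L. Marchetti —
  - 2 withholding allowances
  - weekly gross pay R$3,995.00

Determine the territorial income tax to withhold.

Territorial Income Tax: taxable = R$3,995.00 − 2×R$220.00 = R$3,555.00
  R$297.71 + 17.24% × (R$3,555.00 − R$2,900.00) = R$297.71 + 17.24% × R$655.00 = R$410.63

R$410.63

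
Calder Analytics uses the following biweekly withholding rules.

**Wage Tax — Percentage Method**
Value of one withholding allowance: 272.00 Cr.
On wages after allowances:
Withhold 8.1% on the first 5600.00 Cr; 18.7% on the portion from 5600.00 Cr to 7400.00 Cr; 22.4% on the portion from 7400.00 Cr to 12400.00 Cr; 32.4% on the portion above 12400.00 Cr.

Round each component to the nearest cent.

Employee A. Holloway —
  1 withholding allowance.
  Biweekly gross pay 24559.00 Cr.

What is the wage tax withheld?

5761.59 Cr

Wage Tax: taxable = 24559.00 Cr − 1×272.00 Cr = 24287.00 Cr
  1910.20 Cr + 32.4% × (24287.00 Cr − 12400.00 Cr) = 1910.20 Cr + 32.4% × 11887.00 Cr = 5761.59 Cr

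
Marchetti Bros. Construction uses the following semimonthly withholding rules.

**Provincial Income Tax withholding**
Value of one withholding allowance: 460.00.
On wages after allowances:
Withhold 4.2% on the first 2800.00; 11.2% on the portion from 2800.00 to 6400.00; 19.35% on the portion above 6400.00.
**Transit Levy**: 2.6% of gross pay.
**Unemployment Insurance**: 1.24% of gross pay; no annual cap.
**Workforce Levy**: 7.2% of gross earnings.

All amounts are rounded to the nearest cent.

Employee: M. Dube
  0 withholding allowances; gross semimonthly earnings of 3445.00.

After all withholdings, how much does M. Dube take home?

Provincial Income Tax: taxable = 3445.00
  117.60 + 11.2% × (3445.00 − 2800.00) = 117.60 + 11.2% × 645.00 = 189.84
Transit Levy: 2.6% × 3445.00 = 89.57
Unemployment Insurance: 1.24% × 3445.00 = 42.72
Workforce Levy: 7.2% × 3445.00 = 248.04
Total withheld: 189.84 + 89.57 + 42.72 + 248.04 = 570.17
Net pay: 3445.00 − 570.17 = 2874.83

2874.83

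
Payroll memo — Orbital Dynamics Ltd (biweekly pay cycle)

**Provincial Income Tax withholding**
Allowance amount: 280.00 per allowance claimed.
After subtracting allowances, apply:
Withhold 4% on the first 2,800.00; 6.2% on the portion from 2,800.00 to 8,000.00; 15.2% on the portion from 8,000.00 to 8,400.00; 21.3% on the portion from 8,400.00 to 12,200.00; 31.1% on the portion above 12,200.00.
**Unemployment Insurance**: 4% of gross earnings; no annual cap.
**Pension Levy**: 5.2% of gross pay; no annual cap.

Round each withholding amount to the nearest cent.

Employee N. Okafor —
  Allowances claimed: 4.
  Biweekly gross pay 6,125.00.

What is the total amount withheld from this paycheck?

Provincial Income Tax: taxable = 6,125.00 − 4×280.00 = 5,005.00
  112.00 + 6.2% × (5,005.00 − 2,800.00) = 112.00 + 6.2% × 2,205.00 = 248.71
Unemployment Insurance: 4% × 6,125.00 = 245.00
Pension Levy: 5.2% × 6,125.00 = 318.50
Total: 248.71 + 245.00 + 318.50 = 812.21

812.21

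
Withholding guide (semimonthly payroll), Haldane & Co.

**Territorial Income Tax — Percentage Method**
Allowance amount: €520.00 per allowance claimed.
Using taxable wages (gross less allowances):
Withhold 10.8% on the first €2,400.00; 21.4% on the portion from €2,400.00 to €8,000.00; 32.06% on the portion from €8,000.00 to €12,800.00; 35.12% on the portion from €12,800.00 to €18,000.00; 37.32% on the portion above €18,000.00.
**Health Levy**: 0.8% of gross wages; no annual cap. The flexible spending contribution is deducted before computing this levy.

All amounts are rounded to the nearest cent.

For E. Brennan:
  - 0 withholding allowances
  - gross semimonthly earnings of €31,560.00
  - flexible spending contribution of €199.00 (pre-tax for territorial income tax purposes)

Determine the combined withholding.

Territorial Income Tax: taxable = €31,560.00 − €199.00 = €31,361.00
  €4,822.72 + 37.32% × (€31,361.00 − €18,000.00) = €4,822.72 + 37.32% × €13,361.00 = €9,809.05
Health Levy: 0.8% × €31,361.00 = €250.89
Total: €9,809.05 + €250.89 = €10,059.94

€10,059.94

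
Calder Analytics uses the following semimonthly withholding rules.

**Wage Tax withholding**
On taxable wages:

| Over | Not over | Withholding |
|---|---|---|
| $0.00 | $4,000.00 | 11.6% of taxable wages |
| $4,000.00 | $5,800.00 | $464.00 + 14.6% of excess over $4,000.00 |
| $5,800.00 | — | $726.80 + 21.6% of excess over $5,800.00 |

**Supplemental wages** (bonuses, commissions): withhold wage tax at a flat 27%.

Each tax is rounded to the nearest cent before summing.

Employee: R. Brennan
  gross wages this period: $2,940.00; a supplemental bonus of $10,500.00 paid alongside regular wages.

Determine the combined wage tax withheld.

$3,176.04

Wage Tax: taxable = $2,940.00
  11.6% × $2,940.00 = $341.04
Supplemental (27% flat on bonus): 27% × $10,500.00 = $2,835.00
Total wage tax: $341.04 + $2,835.00 = $3,176.04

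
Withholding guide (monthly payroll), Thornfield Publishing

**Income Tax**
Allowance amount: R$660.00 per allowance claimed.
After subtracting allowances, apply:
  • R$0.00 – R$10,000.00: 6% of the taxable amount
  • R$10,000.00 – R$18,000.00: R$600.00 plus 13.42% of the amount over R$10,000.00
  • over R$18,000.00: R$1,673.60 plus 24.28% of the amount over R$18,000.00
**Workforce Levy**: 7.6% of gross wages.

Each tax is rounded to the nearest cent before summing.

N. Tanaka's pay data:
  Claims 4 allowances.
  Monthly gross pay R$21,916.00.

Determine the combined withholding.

Income Tax: taxable = R$21,916.00 − 4×R$660.00 = R$19,276.00
  R$1,673.60 + 24.28% × (R$19,276.00 − R$18,000.00) = R$1,673.60 + 24.28% × R$1,276.00 = R$1,983.41
Workforce Levy: 7.6% × R$21,916.00 = R$1,665.62
Total: R$1,983.41 + R$1,665.62 = R$3,649.03

R$3,649.03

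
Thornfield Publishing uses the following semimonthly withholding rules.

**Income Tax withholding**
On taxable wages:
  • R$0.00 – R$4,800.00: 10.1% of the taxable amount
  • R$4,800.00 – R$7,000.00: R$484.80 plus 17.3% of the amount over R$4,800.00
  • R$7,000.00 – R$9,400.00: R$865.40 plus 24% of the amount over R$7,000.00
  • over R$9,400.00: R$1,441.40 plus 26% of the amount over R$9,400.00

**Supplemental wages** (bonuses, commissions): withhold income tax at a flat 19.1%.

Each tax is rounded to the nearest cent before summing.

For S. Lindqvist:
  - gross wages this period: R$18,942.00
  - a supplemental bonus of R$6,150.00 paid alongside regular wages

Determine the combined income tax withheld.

R$5,096.97

Income Tax: taxable = R$18,942.00
  R$1,441.40 + 26% × (R$18,942.00 − R$9,400.00) = R$1,441.40 + 26% × R$9,542.00 = R$3,922.32
Supplemental (19.1% flat on bonus): 19.1% × R$6,150.00 = R$1,174.65
Total income tax: R$3,922.32 + R$1,174.65 = R$5,096.97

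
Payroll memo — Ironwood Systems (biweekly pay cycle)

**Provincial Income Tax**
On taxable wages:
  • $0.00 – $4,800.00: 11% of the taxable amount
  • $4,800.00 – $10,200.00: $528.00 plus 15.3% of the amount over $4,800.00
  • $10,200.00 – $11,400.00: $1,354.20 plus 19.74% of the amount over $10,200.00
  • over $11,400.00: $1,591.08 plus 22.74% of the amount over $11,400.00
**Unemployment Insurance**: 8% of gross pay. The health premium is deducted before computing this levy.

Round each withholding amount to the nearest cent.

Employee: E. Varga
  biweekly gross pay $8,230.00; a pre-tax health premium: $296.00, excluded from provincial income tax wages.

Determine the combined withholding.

$1,642.22

Provincial Income Tax: taxable = $8,230.00 − $296.00 = $7,934.00
  $528.00 + 15.3% × ($7,934.00 − $4,800.00) = $528.00 + 15.3% × $3,134.00 = $1,007.50
Unemployment Insurance: 8% × $7,934.00 = $634.72
Total: $1,007.50 + $634.72 = $1,642.22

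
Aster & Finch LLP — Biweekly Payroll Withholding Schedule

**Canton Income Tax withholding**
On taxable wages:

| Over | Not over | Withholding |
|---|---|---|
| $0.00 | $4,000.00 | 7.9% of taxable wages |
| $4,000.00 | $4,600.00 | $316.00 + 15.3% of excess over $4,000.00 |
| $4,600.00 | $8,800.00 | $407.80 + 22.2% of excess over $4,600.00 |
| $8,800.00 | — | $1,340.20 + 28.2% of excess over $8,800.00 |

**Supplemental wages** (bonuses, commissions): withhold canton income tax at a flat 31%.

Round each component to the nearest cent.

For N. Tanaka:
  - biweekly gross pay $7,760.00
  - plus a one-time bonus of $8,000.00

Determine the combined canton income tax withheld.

$3,589.32

Canton Income Tax: taxable = $7,760.00
  $407.80 + 22.2% × ($7,760.00 − $4,600.00) = $407.80 + 22.2% × $3,160.00 = $1,109.32
Supplemental (31% flat on bonus): 31% × $8,000.00 = $2,480.00
Total canton income tax: $1,109.32 + $2,480.00 = $3,589.32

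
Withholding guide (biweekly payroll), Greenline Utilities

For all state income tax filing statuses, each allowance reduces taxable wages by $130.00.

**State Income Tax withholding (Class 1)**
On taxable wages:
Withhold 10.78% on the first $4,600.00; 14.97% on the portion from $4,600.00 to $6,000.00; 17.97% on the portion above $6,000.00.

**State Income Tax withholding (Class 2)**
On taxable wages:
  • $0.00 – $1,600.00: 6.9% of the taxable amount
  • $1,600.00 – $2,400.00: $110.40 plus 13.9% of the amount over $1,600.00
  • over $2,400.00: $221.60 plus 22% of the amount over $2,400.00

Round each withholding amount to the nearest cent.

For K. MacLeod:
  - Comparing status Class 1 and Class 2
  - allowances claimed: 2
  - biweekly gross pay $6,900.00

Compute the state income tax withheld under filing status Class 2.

$1,154.40

State Income Tax (Class 2): taxable = $6,900.00 − 2×$130.00 = $6,640.00
  $221.60 + 22% × ($6,640.00 − $2,400.00) = $221.60 + 22% × $4,240.00 = $1,154.40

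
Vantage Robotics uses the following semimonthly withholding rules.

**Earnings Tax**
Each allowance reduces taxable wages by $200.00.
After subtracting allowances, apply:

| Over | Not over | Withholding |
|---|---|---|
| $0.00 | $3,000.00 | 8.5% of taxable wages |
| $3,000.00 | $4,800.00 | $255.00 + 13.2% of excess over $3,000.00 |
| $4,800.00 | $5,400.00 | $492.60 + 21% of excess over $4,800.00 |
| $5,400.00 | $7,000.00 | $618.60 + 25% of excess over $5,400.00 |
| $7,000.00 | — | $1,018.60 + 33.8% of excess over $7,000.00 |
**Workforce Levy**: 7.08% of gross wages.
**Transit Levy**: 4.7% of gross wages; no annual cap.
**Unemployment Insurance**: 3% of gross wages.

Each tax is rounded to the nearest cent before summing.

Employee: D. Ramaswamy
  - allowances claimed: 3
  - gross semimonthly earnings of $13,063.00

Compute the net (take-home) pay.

$8,267.20

Earnings Tax: taxable = $13,063.00 − 3×$200.00 = $12,463.00
  $1,018.60 + 33.8% × ($12,463.00 − $7,000.00) = $1,018.60 + 33.8% × $5,463.00 = $2,865.09
Workforce Levy: 7.08% × $13,063.00 = $924.86
Transit Levy: 4.7% × $13,063.00 = $613.96
Unemployment Insurance: 3% × $13,063.00 = $391.89
Total withheld: $2,865.09 + $924.86 + $613.96 + $391.89 = $4,795.80
Net pay: $13,063.00 − $4,795.80 = $8,267.20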